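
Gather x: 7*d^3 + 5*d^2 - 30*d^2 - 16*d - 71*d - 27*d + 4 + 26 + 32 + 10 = 7*d^3 - 25*d^2 - 114*d + 72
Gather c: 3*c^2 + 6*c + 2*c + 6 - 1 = 3*c^2 + 8*c + 5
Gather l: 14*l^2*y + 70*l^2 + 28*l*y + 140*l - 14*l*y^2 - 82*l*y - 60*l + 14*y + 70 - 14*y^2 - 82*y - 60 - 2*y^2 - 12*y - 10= l^2*(14*y + 70) + l*(-14*y^2 - 54*y + 80) - 16*y^2 - 80*y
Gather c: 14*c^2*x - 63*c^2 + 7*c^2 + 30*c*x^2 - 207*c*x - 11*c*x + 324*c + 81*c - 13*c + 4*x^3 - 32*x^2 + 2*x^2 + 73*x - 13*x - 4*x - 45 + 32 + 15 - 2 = c^2*(14*x - 56) + c*(30*x^2 - 218*x + 392) + 4*x^3 - 30*x^2 + 56*x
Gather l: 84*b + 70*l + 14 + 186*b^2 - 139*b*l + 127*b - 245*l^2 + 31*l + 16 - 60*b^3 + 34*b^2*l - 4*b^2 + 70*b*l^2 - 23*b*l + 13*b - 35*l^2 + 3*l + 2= -60*b^3 + 182*b^2 + 224*b + l^2*(70*b - 280) + l*(34*b^2 - 162*b + 104) + 32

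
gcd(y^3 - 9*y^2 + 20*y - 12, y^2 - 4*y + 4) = y - 2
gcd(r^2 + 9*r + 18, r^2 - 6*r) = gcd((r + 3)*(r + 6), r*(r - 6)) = 1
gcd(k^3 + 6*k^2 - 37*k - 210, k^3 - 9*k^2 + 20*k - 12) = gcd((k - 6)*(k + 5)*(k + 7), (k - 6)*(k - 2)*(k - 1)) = k - 6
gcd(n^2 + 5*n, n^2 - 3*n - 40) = n + 5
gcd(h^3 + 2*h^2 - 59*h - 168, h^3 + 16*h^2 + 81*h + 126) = h^2 + 10*h + 21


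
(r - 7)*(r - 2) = r^2 - 9*r + 14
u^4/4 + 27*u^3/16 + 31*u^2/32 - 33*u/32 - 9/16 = (u/4 + 1/4)*(u - 3/4)*(u + 1/2)*(u + 6)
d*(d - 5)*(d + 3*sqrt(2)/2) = d^3 - 5*d^2 + 3*sqrt(2)*d^2/2 - 15*sqrt(2)*d/2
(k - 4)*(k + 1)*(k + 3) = k^3 - 13*k - 12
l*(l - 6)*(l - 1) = l^3 - 7*l^2 + 6*l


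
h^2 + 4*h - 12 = (h - 2)*(h + 6)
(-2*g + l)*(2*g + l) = -4*g^2 + l^2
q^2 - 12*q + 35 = (q - 7)*(q - 5)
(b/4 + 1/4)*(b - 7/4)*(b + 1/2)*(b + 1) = b^4/4 + 3*b^3/16 - 19*b^2/32 - 3*b/4 - 7/32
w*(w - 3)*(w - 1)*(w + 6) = w^4 + 2*w^3 - 21*w^2 + 18*w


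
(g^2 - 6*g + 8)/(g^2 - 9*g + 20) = (g - 2)/(g - 5)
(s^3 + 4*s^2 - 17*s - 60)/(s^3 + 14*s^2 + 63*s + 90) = (s - 4)/(s + 6)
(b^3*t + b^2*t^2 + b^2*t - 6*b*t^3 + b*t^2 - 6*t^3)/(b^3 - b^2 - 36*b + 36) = t*(b^3 + b^2*t + b^2 - 6*b*t^2 + b*t - 6*t^2)/(b^3 - b^2 - 36*b + 36)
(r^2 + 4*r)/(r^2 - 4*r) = (r + 4)/(r - 4)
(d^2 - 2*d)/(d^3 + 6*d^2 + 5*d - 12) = d*(d - 2)/(d^3 + 6*d^2 + 5*d - 12)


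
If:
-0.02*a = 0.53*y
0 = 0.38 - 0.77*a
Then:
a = 0.49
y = -0.02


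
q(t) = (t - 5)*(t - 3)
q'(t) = 2*t - 8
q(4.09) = -0.99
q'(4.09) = 0.18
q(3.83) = -0.97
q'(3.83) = -0.34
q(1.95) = 3.20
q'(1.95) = -4.10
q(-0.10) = 15.81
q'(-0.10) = -8.20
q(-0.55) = 19.70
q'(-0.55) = -9.10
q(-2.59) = 42.43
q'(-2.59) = -13.18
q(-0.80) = 22.04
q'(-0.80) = -9.60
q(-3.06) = 48.84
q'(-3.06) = -14.12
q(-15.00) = 360.00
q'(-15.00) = -38.00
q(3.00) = 0.00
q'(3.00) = -2.00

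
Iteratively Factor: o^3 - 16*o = (o + 4)*(o^2 - 4*o) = (o - 4)*(o + 4)*(o)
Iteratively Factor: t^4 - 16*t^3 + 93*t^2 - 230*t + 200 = (t - 2)*(t^3 - 14*t^2 + 65*t - 100) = (t - 5)*(t - 2)*(t^2 - 9*t + 20) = (t - 5)*(t - 4)*(t - 2)*(t - 5)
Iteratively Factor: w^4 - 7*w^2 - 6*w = (w - 3)*(w^3 + 3*w^2 + 2*w) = w*(w - 3)*(w^2 + 3*w + 2) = w*(w - 3)*(w + 2)*(w + 1)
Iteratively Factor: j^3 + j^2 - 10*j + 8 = (j - 1)*(j^2 + 2*j - 8) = (j - 1)*(j + 4)*(j - 2)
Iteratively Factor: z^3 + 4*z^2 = (z)*(z^2 + 4*z) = z*(z + 4)*(z)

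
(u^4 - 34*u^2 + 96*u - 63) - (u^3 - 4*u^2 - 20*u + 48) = u^4 - u^3 - 30*u^2 + 116*u - 111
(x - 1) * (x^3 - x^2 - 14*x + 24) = x^4 - 2*x^3 - 13*x^2 + 38*x - 24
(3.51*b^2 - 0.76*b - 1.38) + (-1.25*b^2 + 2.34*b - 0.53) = 2.26*b^2 + 1.58*b - 1.91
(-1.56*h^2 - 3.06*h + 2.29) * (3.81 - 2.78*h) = 4.3368*h^3 + 2.5632*h^2 - 18.0248*h + 8.7249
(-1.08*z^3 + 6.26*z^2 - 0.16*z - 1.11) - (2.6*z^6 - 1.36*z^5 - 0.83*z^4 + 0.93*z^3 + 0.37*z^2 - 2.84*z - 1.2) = -2.6*z^6 + 1.36*z^5 + 0.83*z^4 - 2.01*z^3 + 5.89*z^2 + 2.68*z + 0.0899999999999999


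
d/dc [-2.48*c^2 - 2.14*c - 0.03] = -4.96*c - 2.14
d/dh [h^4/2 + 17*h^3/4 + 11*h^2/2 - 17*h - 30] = 2*h^3 + 51*h^2/4 + 11*h - 17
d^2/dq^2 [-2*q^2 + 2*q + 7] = -4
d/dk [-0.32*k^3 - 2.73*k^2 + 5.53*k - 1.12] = -0.96*k^2 - 5.46*k + 5.53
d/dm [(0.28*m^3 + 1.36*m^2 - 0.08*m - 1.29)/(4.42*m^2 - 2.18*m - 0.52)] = (1.2376*m^4 - 1.2208*m^3 - 3.048*m^2 + 9.9892*m - 2.7706)/(19.5364*m^4 - 19.2712*m^3 + 0.155600000000001*m^2 + 2.2672*m + 0.2704)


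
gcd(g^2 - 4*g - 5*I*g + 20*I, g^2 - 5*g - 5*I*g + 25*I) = g - 5*I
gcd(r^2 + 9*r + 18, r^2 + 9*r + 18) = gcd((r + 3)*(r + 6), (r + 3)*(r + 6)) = r^2 + 9*r + 18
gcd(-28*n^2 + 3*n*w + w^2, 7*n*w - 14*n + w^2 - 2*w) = 7*n + w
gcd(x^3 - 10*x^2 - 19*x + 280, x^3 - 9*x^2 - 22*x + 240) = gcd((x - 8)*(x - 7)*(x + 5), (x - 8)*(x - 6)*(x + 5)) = x^2 - 3*x - 40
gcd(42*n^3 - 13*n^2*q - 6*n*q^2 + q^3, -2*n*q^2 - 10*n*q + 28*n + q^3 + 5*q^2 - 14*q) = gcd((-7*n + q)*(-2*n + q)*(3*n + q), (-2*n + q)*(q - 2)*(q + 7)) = -2*n + q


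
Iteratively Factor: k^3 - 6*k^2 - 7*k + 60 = (k - 5)*(k^2 - k - 12) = (k - 5)*(k + 3)*(k - 4)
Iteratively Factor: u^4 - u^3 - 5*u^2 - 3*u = (u + 1)*(u^3 - 2*u^2 - 3*u) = (u + 1)^2*(u^2 - 3*u) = u*(u + 1)^2*(u - 3)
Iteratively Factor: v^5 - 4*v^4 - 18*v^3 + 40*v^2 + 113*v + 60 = (v - 5)*(v^4 + v^3 - 13*v^2 - 25*v - 12) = (v - 5)*(v + 1)*(v^3 - 13*v - 12) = (v - 5)*(v + 1)*(v + 3)*(v^2 - 3*v - 4) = (v - 5)*(v - 4)*(v + 1)*(v + 3)*(v + 1)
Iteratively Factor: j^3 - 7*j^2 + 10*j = (j)*(j^2 - 7*j + 10) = j*(j - 2)*(j - 5)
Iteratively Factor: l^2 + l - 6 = (l - 2)*(l + 3)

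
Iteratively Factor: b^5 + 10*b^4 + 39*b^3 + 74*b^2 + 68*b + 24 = (b + 2)*(b^4 + 8*b^3 + 23*b^2 + 28*b + 12) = (b + 1)*(b + 2)*(b^3 + 7*b^2 + 16*b + 12) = (b + 1)*(b + 2)*(b + 3)*(b^2 + 4*b + 4) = (b + 1)*(b + 2)^2*(b + 3)*(b + 2)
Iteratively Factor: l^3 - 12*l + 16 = (l - 2)*(l^2 + 2*l - 8) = (l - 2)^2*(l + 4)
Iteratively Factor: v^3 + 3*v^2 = (v)*(v^2 + 3*v) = v*(v + 3)*(v)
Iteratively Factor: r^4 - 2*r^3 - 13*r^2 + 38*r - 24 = (r + 4)*(r^3 - 6*r^2 + 11*r - 6) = (r - 3)*(r + 4)*(r^2 - 3*r + 2) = (r - 3)*(r - 1)*(r + 4)*(r - 2)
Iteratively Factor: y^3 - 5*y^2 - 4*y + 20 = (y - 2)*(y^2 - 3*y - 10) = (y - 2)*(y + 2)*(y - 5)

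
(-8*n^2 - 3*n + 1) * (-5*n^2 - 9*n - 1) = 40*n^4 + 87*n^3 + 30*n^2 - 6*n - 1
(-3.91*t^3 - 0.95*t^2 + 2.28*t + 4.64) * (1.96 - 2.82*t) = 11.0262*t^4 - 4.9846*t^3 - 8.2916*t^2 - 8.616*t + 9.0944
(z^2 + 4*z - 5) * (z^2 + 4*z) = z^4 + 8*z^3 + 11*z^2 - 20*z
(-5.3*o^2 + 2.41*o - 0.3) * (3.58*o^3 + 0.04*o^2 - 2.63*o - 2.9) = -18.974*o^5 + 8.4158*o^4 + 12.9614*o^3 + 9.0197*o^2 - 6.2*o + 0.87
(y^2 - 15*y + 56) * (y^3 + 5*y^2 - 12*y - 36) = y^5 - 10*y^4 - 31*y^3 + 424*y^2 - 132*y - 2016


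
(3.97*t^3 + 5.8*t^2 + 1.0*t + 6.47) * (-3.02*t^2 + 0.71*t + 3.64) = -11.9894*t^5 - 14.6973*t^4 + 15.5488*t^3 + 2.2826*t^2 + 8.2337*t + 23.5508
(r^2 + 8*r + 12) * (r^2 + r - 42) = r^4 + 9*r^3 - 22*r^2 - 324*r - 504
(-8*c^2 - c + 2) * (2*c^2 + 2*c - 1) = -16*c^4 - 18*c^3 + 10*c^2 + 5*c - 2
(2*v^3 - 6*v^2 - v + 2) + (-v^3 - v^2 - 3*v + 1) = v^3 - 7*v^2 - 4*v + 3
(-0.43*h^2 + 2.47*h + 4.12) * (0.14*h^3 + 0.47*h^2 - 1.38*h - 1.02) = -0.0602*h^5 + 0.1437*h^4 + 2.3311*h^3 - 1.0336*h^2 - 8.205*h - 4.2024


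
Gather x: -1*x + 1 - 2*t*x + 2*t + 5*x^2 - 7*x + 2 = 2*t + 5*x^2 + x*(-2*t - 8) + 3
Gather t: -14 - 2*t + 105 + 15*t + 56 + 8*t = 21*t + 147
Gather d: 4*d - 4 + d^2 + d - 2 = d^2 + 5*d - 6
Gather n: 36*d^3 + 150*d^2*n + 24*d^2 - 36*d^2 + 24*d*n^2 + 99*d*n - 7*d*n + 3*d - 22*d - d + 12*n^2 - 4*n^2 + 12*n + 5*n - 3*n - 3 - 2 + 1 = 36*d^3 - 12*d^2 - 20*d + n^2*(24*d + 8) + n*(150*d^2 + 92*d + 14) - 4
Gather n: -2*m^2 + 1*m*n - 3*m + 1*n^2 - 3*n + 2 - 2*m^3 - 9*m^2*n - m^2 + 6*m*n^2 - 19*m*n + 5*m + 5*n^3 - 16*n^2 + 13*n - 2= -2*m^3 - 3*m^2 + 2*m + 5*n^3 + n^2*(6*m - 15) + n*(-9*m^2 - 18*m + 10)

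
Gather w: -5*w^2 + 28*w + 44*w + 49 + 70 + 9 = -5*w^2 + 72*w + 128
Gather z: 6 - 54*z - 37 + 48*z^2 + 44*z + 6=48*z^2 - 10*z - 25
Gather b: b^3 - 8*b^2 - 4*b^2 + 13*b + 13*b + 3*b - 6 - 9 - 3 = b^3 - 12*b^2 + 29*b - 18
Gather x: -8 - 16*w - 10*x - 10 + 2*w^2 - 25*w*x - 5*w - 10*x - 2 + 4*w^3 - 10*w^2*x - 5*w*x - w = 4*w^3 + 2*w^2 - 22*w + x*(-10*w^2 - 30*w - 20) - 20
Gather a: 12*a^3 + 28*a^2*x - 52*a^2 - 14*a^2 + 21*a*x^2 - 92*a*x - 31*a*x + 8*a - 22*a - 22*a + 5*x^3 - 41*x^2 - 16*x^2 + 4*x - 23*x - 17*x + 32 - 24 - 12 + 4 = 12*a^3 + a^2*(28*x - 66) + a*(21*x^2 - 123*x - 36) + 5*x^3 - 57*x^2 - 36*x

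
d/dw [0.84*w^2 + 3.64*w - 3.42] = 1.68*w + 3.64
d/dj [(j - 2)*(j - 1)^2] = (j - 1)*(3*j - 5)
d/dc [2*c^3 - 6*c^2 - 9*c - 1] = 6*c^2 - 12*c - 9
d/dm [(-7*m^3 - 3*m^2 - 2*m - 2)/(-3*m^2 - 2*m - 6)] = (21*m^4 + 28*m^3 + 126*m^2 + 24*m + 8)/(9*m^4 + 12*m^3 + 40*m^2 + 24*m + 36)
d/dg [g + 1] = 1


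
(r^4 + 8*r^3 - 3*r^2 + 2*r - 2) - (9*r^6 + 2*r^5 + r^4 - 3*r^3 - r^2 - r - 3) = -9*r^6 - 2*r^5 + 11*r^3 - 2*r^2 + 3*r + 1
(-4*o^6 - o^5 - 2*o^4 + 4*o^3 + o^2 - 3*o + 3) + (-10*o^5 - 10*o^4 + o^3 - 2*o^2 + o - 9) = -4*o^6 - 11*o^5 - 12*o^4 + 5*o^3 - o^2 - 2*o - 6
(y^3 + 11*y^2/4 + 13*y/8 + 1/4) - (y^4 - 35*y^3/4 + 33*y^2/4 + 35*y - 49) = -y^4 + 39*y^3/4 - 11*y^2/2 - 267*y/8 + 197/4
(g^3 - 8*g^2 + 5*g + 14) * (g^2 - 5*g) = g^5 - 13*g^4 + 45*g^3 - 11*g^2 - 70*g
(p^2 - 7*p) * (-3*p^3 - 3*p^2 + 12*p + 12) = -3*p^5 + 18*p^4 + 33*p^3 - 72*p^2 - 84*p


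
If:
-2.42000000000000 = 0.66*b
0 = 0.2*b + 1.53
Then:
No Solution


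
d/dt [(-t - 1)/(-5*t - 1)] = -4/(5*t + 1)^2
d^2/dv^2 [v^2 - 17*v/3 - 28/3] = 2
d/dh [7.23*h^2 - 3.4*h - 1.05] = 14.46*h - 3.4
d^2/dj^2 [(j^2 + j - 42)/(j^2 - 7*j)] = 4*(4*j^3 - 63*j^2 + 441*j - 1029)/(j^3*(j^3 - 21*j^2 + 147*j - 343))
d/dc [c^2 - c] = 2*c - 1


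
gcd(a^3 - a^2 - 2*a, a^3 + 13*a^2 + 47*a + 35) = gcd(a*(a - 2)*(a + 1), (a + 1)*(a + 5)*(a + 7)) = a + 1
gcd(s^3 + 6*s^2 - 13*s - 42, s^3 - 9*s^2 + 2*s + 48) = s^2 - s - 6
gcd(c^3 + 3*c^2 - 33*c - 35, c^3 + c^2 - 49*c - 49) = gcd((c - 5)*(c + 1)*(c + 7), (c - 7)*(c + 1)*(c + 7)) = c^2 + 8*c + 7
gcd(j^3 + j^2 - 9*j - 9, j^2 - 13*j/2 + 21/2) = j - 3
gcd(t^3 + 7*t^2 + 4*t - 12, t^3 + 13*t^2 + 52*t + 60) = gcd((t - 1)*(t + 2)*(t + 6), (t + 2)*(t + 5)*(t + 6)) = t^2 + 8*t + 12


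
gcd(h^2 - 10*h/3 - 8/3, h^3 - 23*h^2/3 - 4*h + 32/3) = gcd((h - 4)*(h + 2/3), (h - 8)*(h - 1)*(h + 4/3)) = 1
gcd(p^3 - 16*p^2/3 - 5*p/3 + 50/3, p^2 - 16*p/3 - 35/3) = p + 5/3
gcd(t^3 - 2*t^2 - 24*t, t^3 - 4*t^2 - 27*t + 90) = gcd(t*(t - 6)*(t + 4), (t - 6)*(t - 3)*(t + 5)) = t - 6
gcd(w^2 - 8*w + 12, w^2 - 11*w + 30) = w - 6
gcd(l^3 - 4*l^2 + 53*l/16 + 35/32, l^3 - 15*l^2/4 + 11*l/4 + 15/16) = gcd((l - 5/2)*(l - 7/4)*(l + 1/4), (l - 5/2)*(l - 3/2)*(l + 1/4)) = l^2 - 9*l/4 - 5/8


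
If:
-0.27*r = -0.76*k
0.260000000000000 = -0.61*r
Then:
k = -0.15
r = -0.43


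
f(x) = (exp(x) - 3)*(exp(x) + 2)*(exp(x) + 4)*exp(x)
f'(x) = (exp(x) - 3)*(exp(x) + 2)*(exp(x) + 4)*exp(x) + (exp(x) - 3)*(exp(x) + 2)*exp(2*x) + (exp(x) - 3)*(exp(x) + 4)*exp(2*x) + (exp(x) + 2)*(exp(x) + 4)*exp(2*x)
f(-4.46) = -0.28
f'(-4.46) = -0.28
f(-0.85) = -11.82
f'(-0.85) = -13.08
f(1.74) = 1147.10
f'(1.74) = 5093.01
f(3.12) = 292194.92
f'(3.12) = 1145824.22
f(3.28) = 547428.32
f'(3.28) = 2149443.02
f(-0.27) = -22.47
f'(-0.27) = -24.61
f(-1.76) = -4.41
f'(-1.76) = -4.67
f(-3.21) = -0.98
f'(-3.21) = -1.00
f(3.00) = 182547.70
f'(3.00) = 715396.29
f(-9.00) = 0.00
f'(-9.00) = 0.00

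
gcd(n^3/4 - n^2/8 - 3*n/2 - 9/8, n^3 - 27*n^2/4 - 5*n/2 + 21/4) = n + 1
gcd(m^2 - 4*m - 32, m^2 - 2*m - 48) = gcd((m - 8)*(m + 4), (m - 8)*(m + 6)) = m - 8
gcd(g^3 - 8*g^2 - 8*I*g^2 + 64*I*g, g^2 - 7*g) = g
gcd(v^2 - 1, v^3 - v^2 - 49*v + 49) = v - 1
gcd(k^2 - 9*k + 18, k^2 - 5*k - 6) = k - 6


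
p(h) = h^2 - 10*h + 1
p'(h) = 2*h - 10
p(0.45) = -3.30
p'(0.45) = -9.10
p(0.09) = 0.11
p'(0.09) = -9.82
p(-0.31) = 4.20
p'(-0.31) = -10.62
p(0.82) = -6.53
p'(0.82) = -8.36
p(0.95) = -7.60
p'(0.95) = -8.10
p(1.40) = -11.04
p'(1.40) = -7.20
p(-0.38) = 4.94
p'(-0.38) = -10.76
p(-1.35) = 16.32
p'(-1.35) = -12.70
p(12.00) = 25.00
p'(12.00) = 14.00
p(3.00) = -20.00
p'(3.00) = -4.00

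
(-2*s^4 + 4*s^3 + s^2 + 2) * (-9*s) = 18*s^5 - 36*s^4 - 9*s^3 - 18*s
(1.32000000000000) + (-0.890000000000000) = 0.430000000000000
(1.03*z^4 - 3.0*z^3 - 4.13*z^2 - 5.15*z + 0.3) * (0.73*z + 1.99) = 0.7519*z^5 - 0.1403*z^4 - 8.9849*z^3 - 11.9782*z^2 - 10.0295*z + 0.597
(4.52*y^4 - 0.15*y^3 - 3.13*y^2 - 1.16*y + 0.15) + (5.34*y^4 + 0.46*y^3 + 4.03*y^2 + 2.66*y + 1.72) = 9.86*y^4 + 0.31*y^3 + 0.9*y^2 + 1.5*y + 1.87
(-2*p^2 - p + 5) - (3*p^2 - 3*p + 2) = -5*p^2 + 2*p + 3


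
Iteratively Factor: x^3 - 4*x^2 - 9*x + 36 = (x - 3)*(x^2 - x - 12) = (x - 4)*(x - 3)*(x + 3)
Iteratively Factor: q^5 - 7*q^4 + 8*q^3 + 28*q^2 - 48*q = (q - 3)*(q^4 - 4*q^3 - 4*q^2 + 16*q) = (q - 3)*(q - 2)*(q^3 - 2*q^2 - 8*q) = q*(q - 3)*(q - 2)*(q^2 - 2*q - 8) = q*(q - 4)*(q - 3)*(q - 2)*(q + 2)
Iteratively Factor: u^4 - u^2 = (u + 1)*(u^3 - u^2) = u*(u + 1)*(u^2 - u) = u*(u - 1)*(u + 1)*(u)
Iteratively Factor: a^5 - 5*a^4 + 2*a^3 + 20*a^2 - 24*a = (a - 3)*(a^4 - 2*a^3 - 4*a^2 + 8*a) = a*(a - 3)*(a^3 - 2*a^2 - 4*a + 8) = a*(a - 3)*(a - 2)*(a^2 - 4) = a*(a - 3)*(a - 2)*(a + 2)*(a - 2)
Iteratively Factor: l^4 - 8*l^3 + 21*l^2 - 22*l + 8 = (l - 1)*(l^3 - 7*l^2 + 14*l - 8) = (l - 1)^2*(l^2 - 6*l + 8) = (l - 2)*(l - 1)^2*(l - 4)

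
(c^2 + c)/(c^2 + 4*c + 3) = c/(c + 3)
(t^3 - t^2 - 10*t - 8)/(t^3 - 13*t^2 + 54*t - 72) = (t^2 + 3*t + 2)/(t^2 - 9*t + 18)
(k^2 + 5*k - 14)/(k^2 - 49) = (k - 2)/(k - 7)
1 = 1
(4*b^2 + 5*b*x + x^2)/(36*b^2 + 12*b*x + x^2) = (4*b^2 + 5*b*x + x^2)/(36*b^2 + 12*b*x + x^2)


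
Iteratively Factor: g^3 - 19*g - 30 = (g + 3)*(g^2 - 3*g - 10) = (g - 5)*(g + 3)*(g + 2)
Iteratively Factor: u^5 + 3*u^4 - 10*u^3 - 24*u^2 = (u + 4)*(u^4 - u^3 - 6*u^2) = (u - 3)*(u + 4)*(u^3 + 2*u^2) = u*(u - 3)*(u + 4)*(u^2 + 2*u) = u*(u - 3)*(u + 2)*(u + 4)*(u)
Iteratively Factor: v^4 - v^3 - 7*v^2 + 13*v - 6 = (v - 1)*(v^3 - 7*v + 6) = (v - 2)*(v - 1)*(v^2 + 2*v - 3) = (v - 2)*(v - 1)*(v + 3)*(v - 1)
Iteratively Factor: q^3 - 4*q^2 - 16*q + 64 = (q + 4)*(q^2 - 8*q + 16) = (q - 4)*(q + 4)*(q - 4)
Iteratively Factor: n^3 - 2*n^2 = (n - 2)*(n^2) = n*(n - 2)*(n)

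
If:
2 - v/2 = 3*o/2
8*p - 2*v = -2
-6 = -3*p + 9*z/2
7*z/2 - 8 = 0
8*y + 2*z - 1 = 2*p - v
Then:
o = -131/21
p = 38/7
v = 159/7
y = -27/14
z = 16/7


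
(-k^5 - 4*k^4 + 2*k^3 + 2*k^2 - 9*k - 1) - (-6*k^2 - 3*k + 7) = -k^5 - 4*k^4 + 2*k^3 + 8*k^2 - 6*k - 8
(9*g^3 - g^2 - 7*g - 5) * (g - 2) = 9*g^4 - 19*g^3 - 5*g^2 + 9*g + 10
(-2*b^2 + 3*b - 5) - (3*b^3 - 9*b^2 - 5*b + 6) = -3*b^3 + 7*b^2 + 8*b - 11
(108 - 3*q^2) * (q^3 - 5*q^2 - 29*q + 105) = -3*q^5 + 15*q^4 + 195*q^3 - 855*q^2 - 3132*q + 11340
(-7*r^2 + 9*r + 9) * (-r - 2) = 7*r^3 + 5*r^2 - 27*r - 18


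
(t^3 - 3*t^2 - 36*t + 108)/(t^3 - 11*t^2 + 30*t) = (t^2 + 3*t - 18)/(t*(t - 5))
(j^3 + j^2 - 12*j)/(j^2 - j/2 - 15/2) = 2*j*(j + 4)/(2*j + 5)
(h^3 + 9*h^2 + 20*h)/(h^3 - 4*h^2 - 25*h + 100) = h*(h + 4)/(h^2 - 9*h + 20)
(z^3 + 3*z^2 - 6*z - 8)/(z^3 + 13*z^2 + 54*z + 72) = (z^2 - z - 2)/(z^2 + 9*z + 18)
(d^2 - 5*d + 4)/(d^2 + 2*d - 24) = (d - 1)/(d + 6)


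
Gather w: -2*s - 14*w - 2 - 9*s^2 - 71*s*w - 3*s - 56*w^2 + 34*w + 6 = -9*s^2 - 5*s - 56*w^2 + w*(20 - 71*s) + 4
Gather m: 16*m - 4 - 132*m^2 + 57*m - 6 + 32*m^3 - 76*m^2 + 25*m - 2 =32*m^3 - 208*m^2 + 98*m - 12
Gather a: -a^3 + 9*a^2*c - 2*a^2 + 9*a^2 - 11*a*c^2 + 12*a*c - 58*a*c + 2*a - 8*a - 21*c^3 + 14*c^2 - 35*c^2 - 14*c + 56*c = -a^3 + a^2*(9*c + 7) + a*(-11*c^2 - 46*c - 6) - 21*c^3 - 21*c^2 + 42*c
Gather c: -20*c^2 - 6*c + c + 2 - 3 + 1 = -20*c^2 - 5*c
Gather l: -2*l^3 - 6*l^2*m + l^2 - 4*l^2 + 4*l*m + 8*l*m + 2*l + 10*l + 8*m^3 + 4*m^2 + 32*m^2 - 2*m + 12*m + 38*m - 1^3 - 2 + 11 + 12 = -2*l^3 + l^2*(-6*m - 3) + l*(12*m + 12) + 8*m^3 + 36*m^2 + 48*m + 20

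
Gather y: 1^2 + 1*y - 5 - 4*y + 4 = -3*y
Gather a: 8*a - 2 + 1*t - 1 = 8*a + t - 3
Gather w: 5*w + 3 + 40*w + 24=45*w + 27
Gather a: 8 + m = m + 8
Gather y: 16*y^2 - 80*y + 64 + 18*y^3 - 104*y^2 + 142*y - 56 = 18*y^3 - 88*y^2 + 62*y + 8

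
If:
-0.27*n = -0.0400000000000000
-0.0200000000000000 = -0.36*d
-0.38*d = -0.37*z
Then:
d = 0.06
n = 0.15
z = 0.06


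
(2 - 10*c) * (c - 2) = -10*c^2 + 22*c - 4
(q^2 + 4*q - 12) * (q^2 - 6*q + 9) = q^4 - 2*q^3 - 27*q^2 + 108*q - 108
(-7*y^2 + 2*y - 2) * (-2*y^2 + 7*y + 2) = 14*y^4 - 53*y^3 + 4*y^2 - 10*y - 4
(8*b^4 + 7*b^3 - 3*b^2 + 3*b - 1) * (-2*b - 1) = -16*b^5 - 22*b^4 - b^3 - 3*b^2 - b + 1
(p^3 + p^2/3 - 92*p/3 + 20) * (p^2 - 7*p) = p^5 - 20*p^4/3 - 33*p^3 + 704*p^2/3 - 140*p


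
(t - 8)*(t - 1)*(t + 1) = t^3 - 8*t^2 - t + 8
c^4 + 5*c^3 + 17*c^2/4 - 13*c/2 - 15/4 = (c - 1)*(c + 1/2)*(c + 5/2)*(c + 3)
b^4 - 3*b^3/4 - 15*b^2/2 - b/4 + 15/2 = (b - 3)*(b - 1)*(b + 5/4)*(b + 2)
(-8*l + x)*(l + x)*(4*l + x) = -32*l^3 - 36*l^2*x - 3*l*x^2 + x^3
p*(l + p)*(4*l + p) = 4*l^2*p + 5*l*p^2 + p^3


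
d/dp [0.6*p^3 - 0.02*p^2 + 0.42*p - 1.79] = 1.8*p^2 - 0.04*p + 0.42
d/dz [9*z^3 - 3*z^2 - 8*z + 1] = 27*z^2 - 6*z - 8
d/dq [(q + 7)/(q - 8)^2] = (-q - 22)/(q - 8)^3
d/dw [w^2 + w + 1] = 2*w + 1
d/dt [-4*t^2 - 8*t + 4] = -8*t - 8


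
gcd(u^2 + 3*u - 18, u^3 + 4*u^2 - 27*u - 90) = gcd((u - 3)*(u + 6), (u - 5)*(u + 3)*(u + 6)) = u + 6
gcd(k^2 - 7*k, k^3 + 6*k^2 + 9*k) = k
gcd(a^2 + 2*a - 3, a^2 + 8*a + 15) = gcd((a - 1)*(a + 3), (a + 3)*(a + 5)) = a + 3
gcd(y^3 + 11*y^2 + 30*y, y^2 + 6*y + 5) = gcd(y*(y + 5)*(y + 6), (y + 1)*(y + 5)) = y + 5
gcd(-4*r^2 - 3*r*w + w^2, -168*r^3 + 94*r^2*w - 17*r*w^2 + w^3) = 4*r - w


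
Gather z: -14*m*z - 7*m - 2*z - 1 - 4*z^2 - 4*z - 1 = -7*m - 4*z^2 + z*(-14*m - 6) - 2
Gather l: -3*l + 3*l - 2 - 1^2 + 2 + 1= 0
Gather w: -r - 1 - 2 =-r - 3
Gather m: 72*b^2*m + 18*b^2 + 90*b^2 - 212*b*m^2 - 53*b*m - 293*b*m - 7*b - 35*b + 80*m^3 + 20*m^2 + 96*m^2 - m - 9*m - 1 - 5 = 108*b^2 - 42*b + 80*m^3 + m^2*(116 - 212*b) + m*(72*b^2 - 346*b - 10) - 6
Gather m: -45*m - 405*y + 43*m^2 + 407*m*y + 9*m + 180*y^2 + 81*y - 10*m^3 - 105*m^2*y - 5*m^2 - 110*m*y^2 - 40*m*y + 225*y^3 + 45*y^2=-10*m^3 + m^2*(38 - 105*y) + m*(-110*y^2 + 367*y - 36) + 225*y^3 + 225*y^2 - 324*y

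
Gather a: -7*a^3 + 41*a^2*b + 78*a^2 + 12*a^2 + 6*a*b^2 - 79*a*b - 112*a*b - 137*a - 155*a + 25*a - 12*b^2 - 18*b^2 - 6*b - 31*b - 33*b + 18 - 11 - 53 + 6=-7*a^3 + a^2*(41*b + 90) + a*(6*b^2 - 191*b - 267) - 30*b^2 - 70*b - 40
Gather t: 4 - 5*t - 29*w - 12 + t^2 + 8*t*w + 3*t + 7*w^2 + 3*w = t^2 + t*(8*w - 2) + 7*w^2 - 26*w - 8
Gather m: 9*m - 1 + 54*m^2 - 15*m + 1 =54*m^2 - 6*m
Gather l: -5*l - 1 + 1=-5*l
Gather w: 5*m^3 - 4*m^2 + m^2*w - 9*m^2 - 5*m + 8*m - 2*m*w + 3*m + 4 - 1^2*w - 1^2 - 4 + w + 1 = 5*m^3 - 13*m^2 + 6*m + w*(m^2 - 2*m)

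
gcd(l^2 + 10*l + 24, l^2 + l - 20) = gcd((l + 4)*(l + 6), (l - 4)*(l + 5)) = 1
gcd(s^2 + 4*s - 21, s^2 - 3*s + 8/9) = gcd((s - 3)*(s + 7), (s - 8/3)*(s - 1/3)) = 1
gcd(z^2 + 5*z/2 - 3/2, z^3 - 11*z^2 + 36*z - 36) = 1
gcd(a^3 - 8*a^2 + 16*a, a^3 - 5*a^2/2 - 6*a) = a^2 - 4*a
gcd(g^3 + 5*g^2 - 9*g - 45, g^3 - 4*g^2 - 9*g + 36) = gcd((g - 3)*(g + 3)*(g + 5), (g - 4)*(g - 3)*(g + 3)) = g^2 - 9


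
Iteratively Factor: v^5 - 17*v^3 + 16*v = (v - 4)*(v^4 + 4*v^3 - v^2 - 4*v) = (v - 4)*(v + 4)*(v^3 - v) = (v - 4)*(v + 1)*(v + 4)*(v^2 - v) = (v - 4)*(v - 1)*(v + 1)*(v + 4)*(v)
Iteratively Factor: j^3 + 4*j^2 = (j + 4)*(j^2) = j*(j + 4)*(j)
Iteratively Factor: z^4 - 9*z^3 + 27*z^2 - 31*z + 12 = (z - 1)*(z^3 - 8*z^2 + 19*z - 12) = (z - 1)^2*(z^2 - 7*z + 12) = (z - 4)*(z - 1)^2*(z - 3)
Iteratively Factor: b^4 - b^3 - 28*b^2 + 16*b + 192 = (b - 4)*(b^3 + 3*b^2 - 16*b - 48) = (b - 4)^2*(b^2 + 7*b + 12) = (b - 4)^2*(b + 4)*(b + 3)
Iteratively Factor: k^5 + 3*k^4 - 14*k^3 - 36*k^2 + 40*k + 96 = (k - 3)*(k^4 + 6*k^3 + 4*k^2 - 24*k - 32) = (k - 3)*(k + 4)*(k^3 + 2*k^2 - 4*k - 8) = (k - 3)*(k + 2)*(k + 4)*(k^2 - 4) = (k - 3)*(k + 2)^2*(k + 4)*(k - 2)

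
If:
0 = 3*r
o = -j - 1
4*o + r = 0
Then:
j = -1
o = 0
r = 0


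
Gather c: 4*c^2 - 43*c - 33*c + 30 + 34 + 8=4*c^2 - 76*c + 72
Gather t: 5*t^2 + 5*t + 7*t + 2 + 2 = 5*t^2 + 12*t + 4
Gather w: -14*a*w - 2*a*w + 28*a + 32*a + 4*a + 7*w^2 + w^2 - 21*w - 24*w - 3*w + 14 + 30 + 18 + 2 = 64*a + 8*w^2 + w*(-16*a - 48) + 64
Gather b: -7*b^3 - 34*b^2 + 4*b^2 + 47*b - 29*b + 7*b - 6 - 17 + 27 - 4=-7*b^3 - 30*b^2 + 25*b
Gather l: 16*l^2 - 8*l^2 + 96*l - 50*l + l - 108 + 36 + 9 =8*l^2 + 47*l - 63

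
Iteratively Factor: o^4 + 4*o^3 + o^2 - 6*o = (o + 2)*(o^3 + 2*o^2 - 3*o) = (o + 2)*(o + 3)*(o^2 - o) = (o - 1)*(o + 2)*(o + 3)*(o)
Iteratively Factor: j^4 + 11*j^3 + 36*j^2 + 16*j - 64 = (j + 4)*(j^3 + 7*j^2 + 8*j - 16) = (j - 1)*(j + 4)*(j^2 + 8*j + 16) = (j - 1)*(j + 4)^2*(j + 4)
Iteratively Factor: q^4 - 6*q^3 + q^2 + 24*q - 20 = (q - 2)*(q^3 - 4*q^2 - 7*q + 10) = (q - 2)*(q - 1)*(q^2 - 3*q - 10) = (q - 2)*(q - 1)*(q + 2)*(q - 5)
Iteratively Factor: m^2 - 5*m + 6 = (m - 3)*(m - 2)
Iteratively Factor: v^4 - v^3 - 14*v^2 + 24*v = (v - 3)*(v^3 + 2*v^2 - 8*v) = (v - 3)*(v - 2)*(v^2 + 4*v) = (v - 3)*(v - 2)*(v + 4)*(v)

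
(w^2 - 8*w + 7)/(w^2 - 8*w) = (w^2 - 8*w + 7)/(w*(w - 8))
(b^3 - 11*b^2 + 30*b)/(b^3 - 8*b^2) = (b^2 - 11*b + 30)/(b*(b - 8))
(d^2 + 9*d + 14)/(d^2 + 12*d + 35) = (d + 2)/(d + 5)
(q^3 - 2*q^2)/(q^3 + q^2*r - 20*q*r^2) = q*(q - 2)/(q^2 + q*r - 20*r^2)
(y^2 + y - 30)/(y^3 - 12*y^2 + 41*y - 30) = (y + 6)/(y^2 - 7*y + 6)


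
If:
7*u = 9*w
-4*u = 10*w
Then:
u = 0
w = 0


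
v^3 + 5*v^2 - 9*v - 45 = (v - 3)*(v + 3)*(v + 5)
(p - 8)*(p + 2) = p^2 - 6*p - 16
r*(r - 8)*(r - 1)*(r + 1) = r^4 - 8*r^3 - r^2 + 8*r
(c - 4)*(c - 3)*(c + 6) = c^3 - c^2 - 30*c + 72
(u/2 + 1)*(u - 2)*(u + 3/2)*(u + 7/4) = u^4/2 + 13*u^3/8 - 11*u^2/16 - 13*u/2 - 21/4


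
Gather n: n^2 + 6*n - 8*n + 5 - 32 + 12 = n^2 - 2*n - 15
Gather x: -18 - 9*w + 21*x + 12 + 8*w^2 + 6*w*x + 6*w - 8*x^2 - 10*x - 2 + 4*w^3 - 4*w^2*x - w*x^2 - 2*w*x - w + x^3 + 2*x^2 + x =4*w^3 + 8*w^2 - 4*w + x^3 + x^2*(-w - 6) + x*(-4*w^2 + 4*w + 12) - 8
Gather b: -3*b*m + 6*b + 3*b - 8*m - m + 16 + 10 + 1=b*(9 - 3*m) - 9*m + 27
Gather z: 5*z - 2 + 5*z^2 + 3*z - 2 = 5*z^2 + 8*z - 4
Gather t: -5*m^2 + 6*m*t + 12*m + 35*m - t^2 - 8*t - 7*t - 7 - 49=-5*m^2 + 47*m - t^2 + t*(6*m - 15) - 56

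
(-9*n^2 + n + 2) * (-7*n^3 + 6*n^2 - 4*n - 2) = 63*n^5 - 61*n^4 + 28*n^3 + 26*n^2 - 10*n - 4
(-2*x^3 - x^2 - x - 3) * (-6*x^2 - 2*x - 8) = 12*x^5 + 10*x^4 + 24*x^3 + 28*x^2 + 14*x + 24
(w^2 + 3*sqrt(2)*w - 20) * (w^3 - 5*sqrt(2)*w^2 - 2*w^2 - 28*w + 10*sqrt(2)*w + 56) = w^5 - 2*sqrt(2)*w^4 - 2*w^4 - 78*w^3 + 4*sqrt(2)*w^3 + 16*sqrt(2)*w^2 + 156*w^2 - 32*sqrt(2)*w + 560*w - 1120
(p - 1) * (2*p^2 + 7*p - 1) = 2*p^3 + 5*p^2 - 8*p + 1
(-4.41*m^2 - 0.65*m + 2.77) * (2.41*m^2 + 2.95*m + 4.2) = -10.6281*m^4 - 14.576*m^3 - 13.7638*m^2 + 5.4415*m + 11.634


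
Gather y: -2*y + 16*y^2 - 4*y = 16*y^2 - 6*y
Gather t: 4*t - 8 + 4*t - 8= 8*t - 16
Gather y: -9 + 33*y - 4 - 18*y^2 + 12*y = -18*y^2 + 45*y - 13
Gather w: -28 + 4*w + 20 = 4*w - 8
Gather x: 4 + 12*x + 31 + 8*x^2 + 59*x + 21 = 8*x^2 + 71*x + 56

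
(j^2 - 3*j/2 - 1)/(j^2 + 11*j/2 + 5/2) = (j - 2)/(j + 5)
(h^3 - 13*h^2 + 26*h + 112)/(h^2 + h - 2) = (h^2 - 15*h + 56)/(h - 1)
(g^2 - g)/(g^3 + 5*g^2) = (g - 1)/(g*(g + 5))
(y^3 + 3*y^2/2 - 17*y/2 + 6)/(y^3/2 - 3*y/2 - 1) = (-2*y^3 - 3*y^2 + 17*y - 12)/(-y^3 + 3*y + 2)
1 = 1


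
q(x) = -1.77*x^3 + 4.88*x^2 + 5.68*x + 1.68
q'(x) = -5.31*x^2 + 9.76*x + 5.68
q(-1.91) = 20.97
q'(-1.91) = -32.33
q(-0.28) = 0.51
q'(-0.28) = 2.53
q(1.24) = 12.85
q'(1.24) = 9.62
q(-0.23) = 0.65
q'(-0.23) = 3.15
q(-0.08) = 1.26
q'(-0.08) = 4.87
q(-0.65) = 0.54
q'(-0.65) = -2.91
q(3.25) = 10.92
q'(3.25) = -18.69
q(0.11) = 2.36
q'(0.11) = 6.69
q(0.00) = 1.68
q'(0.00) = 5.68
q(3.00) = 14.85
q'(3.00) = -12.83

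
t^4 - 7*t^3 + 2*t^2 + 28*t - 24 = (t - 6)*(t - 2)*(t - 1)*(t + 2)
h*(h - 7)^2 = h^3 - 14*h^2 + 49*h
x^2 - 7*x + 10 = (x - 5)*(x - 2)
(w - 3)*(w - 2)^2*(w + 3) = w^4 - 4*w^3 - 5*w^2 + 36*w - 36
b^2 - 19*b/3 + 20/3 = (b - 5)*(b - 4/3)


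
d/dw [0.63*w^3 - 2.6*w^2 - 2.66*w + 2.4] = 1.89*w^2 - 5.2*w - 2.66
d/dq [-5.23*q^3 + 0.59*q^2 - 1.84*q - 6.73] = -15.69*q^2 + 1.18*q - 1.84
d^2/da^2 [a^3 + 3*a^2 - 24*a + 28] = 6*a + 6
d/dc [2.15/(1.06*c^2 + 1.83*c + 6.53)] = (-4.558*c - 3.9345)/(1.06*c^2 + 1.83*c + 6.53)^2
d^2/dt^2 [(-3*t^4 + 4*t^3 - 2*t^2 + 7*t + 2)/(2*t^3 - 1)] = 4*(-4*t^6 + 33*t^5 + 48*t^4 - 14*t^3 + 33*t^2 + 12*t - 1)/(8*t^9 - 12*t^6 + 6*t^3 - 1)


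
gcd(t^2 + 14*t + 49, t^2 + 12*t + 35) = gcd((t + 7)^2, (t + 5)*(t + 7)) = t + 7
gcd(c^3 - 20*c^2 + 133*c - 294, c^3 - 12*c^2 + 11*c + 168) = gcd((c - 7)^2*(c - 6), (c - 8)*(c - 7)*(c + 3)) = c - 7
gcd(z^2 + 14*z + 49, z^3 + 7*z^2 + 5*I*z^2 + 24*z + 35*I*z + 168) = z + 7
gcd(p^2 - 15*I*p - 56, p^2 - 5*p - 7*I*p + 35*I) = p - 7*I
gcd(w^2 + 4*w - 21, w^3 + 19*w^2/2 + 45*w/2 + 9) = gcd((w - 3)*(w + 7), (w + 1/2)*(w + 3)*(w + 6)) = 1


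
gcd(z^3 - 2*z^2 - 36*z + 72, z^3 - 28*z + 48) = z^2 + 4*z - 12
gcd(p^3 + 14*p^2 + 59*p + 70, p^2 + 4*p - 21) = p + 7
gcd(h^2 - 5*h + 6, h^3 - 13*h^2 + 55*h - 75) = h - 3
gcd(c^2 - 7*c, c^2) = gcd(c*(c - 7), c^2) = c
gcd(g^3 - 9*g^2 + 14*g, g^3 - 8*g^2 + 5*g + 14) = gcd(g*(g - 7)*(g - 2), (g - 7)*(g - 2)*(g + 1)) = g^2 - 9*g + 14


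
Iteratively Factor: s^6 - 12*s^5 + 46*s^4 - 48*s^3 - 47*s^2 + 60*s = (s + 1)*(s^5 - 13*s^4 + 59*s^3 - 107*s^2 + 60*s) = s*(s + 1)*(s^4 - 13*s^3 + 59*s^2 - 107*s + 60) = s*(s - 1)*(s + 1)*(s^3 - 12*s^2 + 47*s - 60) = s*(s - 3)*(s - 1)*(s + 1)*(s^2 - 9*s + 20) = s*(s - 5)*(s - 3)*(s - 1)*(s + 1)*(s - 4)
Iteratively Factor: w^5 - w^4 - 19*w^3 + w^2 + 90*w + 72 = (w - 4)*(w^4 + 3*w^3 - 7*w^2 - 27*w - 18) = (w - 4)*(w - 3)*(w^3 + 6*w^2 + 11*w + 6) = (w - 4)*(w - 3)*(w + 1)*(w^2 + 5*w + 6) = (w - 4)*(w - 3)*(w + 1)*(w + 2)*(w + 3)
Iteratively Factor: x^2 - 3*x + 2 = (x - 1)*(x - 2)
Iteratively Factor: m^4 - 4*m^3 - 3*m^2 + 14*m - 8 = (m - 1)*(m^3 - 3*m^2 - 6*m + 8) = (m - 1)*(m + 2)*(m^2 - 5*m + 4) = (m - 1)^2*(m + 2)*(m - 4)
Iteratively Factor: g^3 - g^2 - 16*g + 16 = (g + 4)*(g^2 - 5*g + 4) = (g - 1)*(g + 4)*(g - 4)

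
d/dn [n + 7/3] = 1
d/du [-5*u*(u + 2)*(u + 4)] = -15*u^2 - 60*u - 40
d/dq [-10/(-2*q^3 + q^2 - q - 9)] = 10*(-6*q^2 + 2*q - 1)/(2*q^3 - q^2 + q + 9)^2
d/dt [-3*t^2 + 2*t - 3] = 2 - 6*t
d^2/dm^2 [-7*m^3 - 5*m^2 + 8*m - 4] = -42*m - 10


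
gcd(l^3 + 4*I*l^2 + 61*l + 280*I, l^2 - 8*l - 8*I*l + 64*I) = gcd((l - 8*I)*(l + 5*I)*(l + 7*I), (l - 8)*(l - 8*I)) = l - 8*I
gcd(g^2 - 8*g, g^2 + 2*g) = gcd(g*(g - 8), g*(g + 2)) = g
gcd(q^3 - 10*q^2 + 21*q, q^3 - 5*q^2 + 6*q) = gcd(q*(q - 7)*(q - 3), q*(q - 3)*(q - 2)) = q^2 - 3*q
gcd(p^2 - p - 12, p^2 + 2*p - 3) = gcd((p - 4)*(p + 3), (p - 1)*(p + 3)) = p + 3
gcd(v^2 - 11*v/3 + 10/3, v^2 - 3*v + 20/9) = v - 5/3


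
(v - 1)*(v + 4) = v^2 + 3*v - 4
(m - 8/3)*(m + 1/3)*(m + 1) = m^3 - 4*m^2/3 - 29*m/9 - 8/9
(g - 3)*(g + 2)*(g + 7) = g^3 + 6*g^2 - 13*g - 42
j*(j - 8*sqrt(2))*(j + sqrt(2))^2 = j^4 - 6*sqrt(2)*j^3 - 30*j^2 - 16*sqrt(2)*j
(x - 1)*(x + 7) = x^2 + 6*x - 7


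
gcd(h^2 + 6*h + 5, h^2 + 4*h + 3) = h + 1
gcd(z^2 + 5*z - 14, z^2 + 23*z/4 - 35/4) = z + 7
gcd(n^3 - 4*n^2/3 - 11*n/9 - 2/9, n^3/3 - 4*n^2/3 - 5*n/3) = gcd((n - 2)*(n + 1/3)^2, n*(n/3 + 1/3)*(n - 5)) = 1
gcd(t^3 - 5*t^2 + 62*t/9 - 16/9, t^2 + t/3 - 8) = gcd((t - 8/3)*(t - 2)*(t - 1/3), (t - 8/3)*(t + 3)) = t - 8/3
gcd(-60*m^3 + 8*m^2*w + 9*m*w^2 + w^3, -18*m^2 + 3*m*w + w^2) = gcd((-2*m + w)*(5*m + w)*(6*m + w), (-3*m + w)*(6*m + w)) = 6*m + w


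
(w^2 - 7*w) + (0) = w^2 - 7*w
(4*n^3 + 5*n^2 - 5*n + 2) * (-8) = -32*n^3 - 40*n^2 + 40*n - 16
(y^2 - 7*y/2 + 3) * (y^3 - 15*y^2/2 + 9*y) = y^5 - 11*y^4 + 153*y^3/4 - 54*y^2 + 27*y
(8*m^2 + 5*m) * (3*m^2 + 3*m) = 24*m^4 + 39*m^3 + 15*m^2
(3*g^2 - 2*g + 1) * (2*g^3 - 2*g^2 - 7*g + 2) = 6*g^5 - 10*g^4 - 15*g^3 + 18*g^2 - 11*g + 2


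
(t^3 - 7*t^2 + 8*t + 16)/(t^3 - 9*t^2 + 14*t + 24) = (t - 4)/(t - 6)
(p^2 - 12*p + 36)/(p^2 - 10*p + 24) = (p - 6)/(p - 4)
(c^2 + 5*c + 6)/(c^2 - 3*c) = (c^2 + 5*c + 6)/(c*(c - 3))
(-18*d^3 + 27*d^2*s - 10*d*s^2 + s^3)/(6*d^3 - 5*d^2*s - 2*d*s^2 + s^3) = (-6*d + s)/(2*d + s)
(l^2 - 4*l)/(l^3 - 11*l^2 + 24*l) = (l - 4)/(l^2 - 11*l + 24)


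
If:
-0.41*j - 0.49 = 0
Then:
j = -1.20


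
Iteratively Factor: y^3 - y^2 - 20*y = (y - 5)*(y^2 + 4*y) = (y - 5)*(y + 4)*(y)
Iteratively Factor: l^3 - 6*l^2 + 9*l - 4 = (l - 1)*(l^2 - 5*l + 4) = (l - 4)*(l - 1)*(l - 1)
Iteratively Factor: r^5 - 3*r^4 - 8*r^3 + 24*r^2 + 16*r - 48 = (r + 2)*(r^4 - 5*r^3 + 2*r^2 + 20*r - 24) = (r - 2)*(r + 2)*(r^3 - 3*r^2 - 4*r + 12) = (r - 3)*(r - 2)*(r + 2)*(r^2 - 4) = (r - 3)*(r - 2)^2*(r + 2)*(r + 2)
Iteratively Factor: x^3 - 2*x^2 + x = (x - 1)*(x^2 - x) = (x - 1)^2*(x)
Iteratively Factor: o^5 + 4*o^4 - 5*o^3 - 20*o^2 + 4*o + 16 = (o + 1)*(o^4 + 3*o^3 - 8*o^2 - 12*o + 16) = (o + 1)*(o + 4)*(o^3 - o^2 - 4*o + 4) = (o - 2)*(o + 1)*(o + 4)*(o^2 + o - 2) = (o - 2)*(o - 1)*(o + 1)*(o + 4)*(o + 2)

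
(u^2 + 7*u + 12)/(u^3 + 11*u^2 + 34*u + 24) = (u + 3)/(u^2 + 7*u + 6)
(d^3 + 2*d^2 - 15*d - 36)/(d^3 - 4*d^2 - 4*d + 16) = (d^2 + 6*d + 9)/(d^2 - 4)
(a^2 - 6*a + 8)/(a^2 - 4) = (a - 4)/(a + 2)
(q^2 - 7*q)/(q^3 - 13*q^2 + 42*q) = 1/(q - 6)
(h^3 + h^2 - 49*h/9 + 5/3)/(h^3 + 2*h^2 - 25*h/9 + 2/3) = (3*h - 5)/(3*h - 2)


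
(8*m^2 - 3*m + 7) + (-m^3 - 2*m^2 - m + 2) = -m^3 + 6*m^2 - 4*m + 9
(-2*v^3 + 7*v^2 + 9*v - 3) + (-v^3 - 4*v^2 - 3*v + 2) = -3*v^3 + 3*v^2 + 6*v - 1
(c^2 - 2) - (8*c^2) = -7*c^2 - 2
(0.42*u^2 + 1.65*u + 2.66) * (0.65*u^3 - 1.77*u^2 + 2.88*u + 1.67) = 0.273*u^5 + 0.3291*u^4 + 0.0181000000000004*u^3 + 0.745199999999999*u^2 + 10.4163*u + 4.4422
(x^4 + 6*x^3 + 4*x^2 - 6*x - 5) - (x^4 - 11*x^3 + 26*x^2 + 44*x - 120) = 17*x^3 - 22*x^2 - 50*x + 115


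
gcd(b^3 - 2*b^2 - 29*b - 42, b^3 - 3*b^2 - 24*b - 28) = b^2 - 5*b - 14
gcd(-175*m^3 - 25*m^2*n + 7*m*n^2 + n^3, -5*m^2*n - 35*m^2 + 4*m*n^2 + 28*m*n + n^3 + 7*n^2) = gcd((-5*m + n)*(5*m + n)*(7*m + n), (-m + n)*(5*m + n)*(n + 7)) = 5*m + n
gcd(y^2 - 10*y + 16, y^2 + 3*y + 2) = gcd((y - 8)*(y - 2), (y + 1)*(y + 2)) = 1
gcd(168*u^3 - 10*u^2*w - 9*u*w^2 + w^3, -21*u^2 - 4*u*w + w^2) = 7*u - w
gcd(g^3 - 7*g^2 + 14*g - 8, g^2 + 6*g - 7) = g - 1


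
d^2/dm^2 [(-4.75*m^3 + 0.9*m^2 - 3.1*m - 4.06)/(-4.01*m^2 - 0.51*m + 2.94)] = (1.13686837721616e-13*m^5 + 217.84805*m^3 + 285.315576*m^2 + 515.444076*m + 91.57974)/(64.481201*m^6 + 24.602553*m^5 - 138.697479*m^4 - 35.942913*m^3 + 101.688426*m^2 + 13.224708*m - 25.412184)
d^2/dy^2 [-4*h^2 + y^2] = 2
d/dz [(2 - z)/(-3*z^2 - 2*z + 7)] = 3*(-z^2 + 4*z - 1)/(9*z^4 + 12*z^3 - 38*z^2 - 28*z + 49)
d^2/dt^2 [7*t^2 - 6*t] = 14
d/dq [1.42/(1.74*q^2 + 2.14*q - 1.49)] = (-4.9416*q - 3.0388)/(1.74*q^2 + 2.14*q - 1.49)^2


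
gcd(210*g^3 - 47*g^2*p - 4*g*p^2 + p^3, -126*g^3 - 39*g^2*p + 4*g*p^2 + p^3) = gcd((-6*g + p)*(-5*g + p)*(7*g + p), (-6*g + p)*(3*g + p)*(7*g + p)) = -42*g^2 + g*p + p^2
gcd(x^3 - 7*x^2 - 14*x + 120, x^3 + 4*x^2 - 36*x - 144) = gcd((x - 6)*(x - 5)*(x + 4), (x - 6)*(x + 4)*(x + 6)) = x^2 - 2*x - 24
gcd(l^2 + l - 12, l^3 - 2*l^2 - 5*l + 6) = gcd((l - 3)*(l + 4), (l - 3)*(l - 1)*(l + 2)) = l - 3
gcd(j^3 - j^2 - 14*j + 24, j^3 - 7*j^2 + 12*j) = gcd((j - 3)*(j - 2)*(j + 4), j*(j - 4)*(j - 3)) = j - 3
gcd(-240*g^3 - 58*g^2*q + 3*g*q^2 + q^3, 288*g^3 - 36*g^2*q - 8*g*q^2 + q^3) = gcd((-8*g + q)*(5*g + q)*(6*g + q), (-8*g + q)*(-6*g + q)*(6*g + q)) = -48*g^2 - 2*g*q + q^2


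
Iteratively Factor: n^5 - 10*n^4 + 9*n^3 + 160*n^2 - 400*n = (n + 4)*(n^4 - 14*n^3 + 65*n^2 - 100*n) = n*(n + 4)*(n^3 - 14*n^2 + 65*n - 100) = n*(n - 5)*(n + 4)*(n^2 - 9*n + 20) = n*(n - 5)*(n - 4)*(n + 4)*(n - 5)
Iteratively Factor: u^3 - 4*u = (u - 2)*(u^2 + 2*u) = u*(u - 2)*(u + 2)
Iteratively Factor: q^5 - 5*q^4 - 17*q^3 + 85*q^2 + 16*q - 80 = (q - 4)*(q^4 - q^3 - 21*q^2 + q + 20) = (q - 5)*(q - 4)*(q^3 + 4*q^2 - q - 4) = (q - 5)*(q - 4)*(q + 1)*(q^2 + 3*q - 4) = (q - 5)*(q - 4)*(q - 1)*(q + 1)*(q + 4)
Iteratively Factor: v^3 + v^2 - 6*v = (v + 3)*(v^2 - 2*v) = v*(v + 3)*(v - 2)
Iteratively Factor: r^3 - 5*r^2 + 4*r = (r)*(r^2 - 5*r + 4) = r*(r - 4)*(r - 1)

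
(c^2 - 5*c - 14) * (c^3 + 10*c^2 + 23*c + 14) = c^5 + 5*c^4 - 41*c^3 - 241*c^2 - 392*c - 196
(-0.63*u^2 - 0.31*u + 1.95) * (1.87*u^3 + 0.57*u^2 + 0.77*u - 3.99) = -1.1781*u^5 - 0.9388*u^4 + 2.9847*u^3 + 3.3865*u^2 + 2.7384*u - 7.7805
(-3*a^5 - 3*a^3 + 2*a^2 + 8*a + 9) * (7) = -21*a^5 - 21*a^3 + 14*a^2 + 56*a + 63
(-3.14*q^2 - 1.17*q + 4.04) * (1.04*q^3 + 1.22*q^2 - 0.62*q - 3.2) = -3.2656*q^5 - 5.0476*q^4 + 4.721*q^3 + 15.7022*q^2 + 1.2392*q - 12.928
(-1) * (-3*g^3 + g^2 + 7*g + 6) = 3*g^3 - g^2 - 7*g - 6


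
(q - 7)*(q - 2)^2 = q^3 - 11*q^2 + 32*q - 28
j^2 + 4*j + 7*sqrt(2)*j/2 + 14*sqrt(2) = (j + 4)*(j + 7*sqrt(2)/2)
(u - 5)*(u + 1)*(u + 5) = u^3 + u^2 - 25*u - 25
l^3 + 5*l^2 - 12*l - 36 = (l - 3)*(l + 2)*(l + 6)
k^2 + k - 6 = (k - 2)*(k + 3)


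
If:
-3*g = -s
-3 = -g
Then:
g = 3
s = 9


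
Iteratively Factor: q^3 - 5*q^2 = (q)*(q^2 - 5*q) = q*(q - 5)*(q)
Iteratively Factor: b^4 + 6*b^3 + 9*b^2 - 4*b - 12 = (b + 2)*(b^3 + 4*b^2 + b - 6) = (b + 2)^2*(b^2 + 2*b - 3) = (b - 1)*(b + 2)^2*(b + 3)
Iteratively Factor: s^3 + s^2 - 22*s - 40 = (s + 2)*(s^2 - s - 20) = (s + 2)*(s + 4)*(s - 5)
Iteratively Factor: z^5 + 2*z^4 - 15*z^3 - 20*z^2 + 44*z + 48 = (z + 4)*(z^4 - 2*z^3 - 7*z^2 + 8*z + 12) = (z - 3)*(z + 4)*(z^3 + z^2 - 4*z - 4) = (z - 3)*(z - 2)*(z + 4)*(z^2 + 3*z + 2) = (z - 3)*(z - 2)*(z + 1)*(z + 4)*(z + 2)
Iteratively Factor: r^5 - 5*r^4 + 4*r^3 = (r)*(r^4 - 5*r^3 + 4*r^2) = r*(r - 4)*(r^3 - r^2) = r*(r - 4)*(r - 1)*(r^2) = r^2*(r - 4)*(r - 1)*(r)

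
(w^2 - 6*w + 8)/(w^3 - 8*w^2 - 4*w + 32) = (w - 4)/(w^2 - 6*w - 16)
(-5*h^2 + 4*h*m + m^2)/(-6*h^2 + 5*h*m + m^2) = (5*h + m)/(6*h + m)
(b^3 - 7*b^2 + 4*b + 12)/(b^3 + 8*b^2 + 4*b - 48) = (b^2 - 5*b - 6)/(b^2 + 10*b + 24)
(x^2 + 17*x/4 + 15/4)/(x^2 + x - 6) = (x + 5/4)/(x - 2)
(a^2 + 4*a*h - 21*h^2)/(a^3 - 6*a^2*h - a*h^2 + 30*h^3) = (a + 7*h)/(a^2 - 3*a*h - 10*h^2)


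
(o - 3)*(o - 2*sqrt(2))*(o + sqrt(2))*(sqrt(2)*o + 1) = sqrt(2)*o^4 - 3*sqrt(2)*o^3 - o^3 - 5*sqrt(2)*o^2 + 3*o^2 - 4*o + 15*sqrt(2)*o + 12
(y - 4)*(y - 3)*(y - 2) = y^3 - 9*y^2 + 26*y - 24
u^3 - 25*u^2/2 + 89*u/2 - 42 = (u - 7)*(u - 4)*(u - 3/2)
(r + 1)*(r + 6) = r^2 + 7*r + 6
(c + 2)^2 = c^2 + 4*c + 4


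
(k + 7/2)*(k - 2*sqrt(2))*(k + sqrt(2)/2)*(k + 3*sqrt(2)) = k^4 + 3*sqrt(2)*k^3/2 + 7*k^3/2 - 11*k^2 + 21*sqrt(2)*k^2/4 - 77*k/2 - 6*sqrt(2)*k - 21*sqrt(2)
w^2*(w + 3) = w^3 + 3*w^2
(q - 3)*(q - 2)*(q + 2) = q^3 - 3*q^2 - 4*q + 12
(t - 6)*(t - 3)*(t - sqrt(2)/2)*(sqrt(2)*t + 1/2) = sqrt(2)*t^4 - 9*sqrt(2)*t^3 - t^3/2 + 9*t^2/2 + 71*sqrt(2)*t^2/4 - 9*t + 9*sqrt(2)*t/4 - 9*sqrt(2)/2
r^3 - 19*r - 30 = (r - 5)*(r + 2)*(r + 3)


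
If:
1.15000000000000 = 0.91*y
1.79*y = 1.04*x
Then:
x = 2.18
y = 1.26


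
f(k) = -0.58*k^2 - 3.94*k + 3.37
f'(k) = -1.16*k - 3.94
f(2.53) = -10.31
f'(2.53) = -6.87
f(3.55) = -17.93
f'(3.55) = -8.06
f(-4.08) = 9.79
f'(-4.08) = 0.79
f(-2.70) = 9.78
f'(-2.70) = -0.81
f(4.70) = -27.96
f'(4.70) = -9.39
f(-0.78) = 6.09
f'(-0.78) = -3.04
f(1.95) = -6.52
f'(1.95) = -6.20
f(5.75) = -38.46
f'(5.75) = -10.61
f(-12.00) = -32.87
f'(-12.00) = 9.98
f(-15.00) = -68.03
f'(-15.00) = 13.46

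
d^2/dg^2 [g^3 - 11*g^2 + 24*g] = 6*g - 22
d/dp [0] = 0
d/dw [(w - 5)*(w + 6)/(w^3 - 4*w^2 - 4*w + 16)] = (-w^4 - 2*w^3 + 90*w^2 - 208*w - 104)/(w^6 - 8*w^5 + 8*w^4 + 64*w^3 - 112*w^2 - 128*w + 256)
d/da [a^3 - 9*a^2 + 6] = 3*a*(a - 6)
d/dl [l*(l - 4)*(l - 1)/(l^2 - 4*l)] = 1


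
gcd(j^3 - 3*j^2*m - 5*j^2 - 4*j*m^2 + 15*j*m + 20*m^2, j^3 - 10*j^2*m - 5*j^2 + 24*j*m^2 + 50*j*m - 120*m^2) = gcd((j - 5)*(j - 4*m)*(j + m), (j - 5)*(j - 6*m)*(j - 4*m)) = j^2 - 4*j*m - 5*j + 20*m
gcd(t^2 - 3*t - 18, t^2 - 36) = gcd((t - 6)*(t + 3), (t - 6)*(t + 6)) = t - 6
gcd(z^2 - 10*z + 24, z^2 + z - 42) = z - 6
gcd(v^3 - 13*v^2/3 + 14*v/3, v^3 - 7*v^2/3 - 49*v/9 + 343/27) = v - 7/3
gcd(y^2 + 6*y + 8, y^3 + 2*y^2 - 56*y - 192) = y + 4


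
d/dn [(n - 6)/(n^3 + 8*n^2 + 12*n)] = (n*(n^2 + 8*n + 12) - (n - 6)*(3*n^2 + 16*n + 12))/(n^2*(n^2 + 8*n + 12)^2)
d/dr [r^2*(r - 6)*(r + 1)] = r*(4*r^2 - 15*r - 12)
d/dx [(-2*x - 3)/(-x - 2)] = (x + 2)^(-2)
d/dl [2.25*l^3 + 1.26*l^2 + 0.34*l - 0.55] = 6.75*l^2 + 2.52*l + 0.34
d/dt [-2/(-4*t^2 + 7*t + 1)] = 2*(7 - 8*t)/(-4*t^2 + 7*t + 1)^2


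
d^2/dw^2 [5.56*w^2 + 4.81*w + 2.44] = 11.1200000000000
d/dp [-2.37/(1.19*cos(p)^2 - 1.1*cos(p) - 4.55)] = (2.607 - 5.6406*cos(p))*sin(p)/(-1.19*cos(p)^2 + 1.1*cos(p) + 4.55)^2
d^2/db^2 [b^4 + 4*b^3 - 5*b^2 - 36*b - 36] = 12*b^2 + 24*b - 10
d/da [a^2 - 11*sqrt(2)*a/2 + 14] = 2*a - 11*sqrt(2)/2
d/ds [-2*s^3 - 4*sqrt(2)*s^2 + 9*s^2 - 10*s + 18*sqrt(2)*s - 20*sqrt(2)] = -6*s^2 - 8*sqrt(2)*s + 18*s - 10 + 18*sqrt(2)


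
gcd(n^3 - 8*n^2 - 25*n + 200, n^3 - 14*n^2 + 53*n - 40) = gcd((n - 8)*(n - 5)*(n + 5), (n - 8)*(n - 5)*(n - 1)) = n^2 - 13*n + 40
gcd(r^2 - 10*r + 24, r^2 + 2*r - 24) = r - 4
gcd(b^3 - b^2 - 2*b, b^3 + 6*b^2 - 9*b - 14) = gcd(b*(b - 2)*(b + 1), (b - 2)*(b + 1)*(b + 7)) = b^2 - b - 2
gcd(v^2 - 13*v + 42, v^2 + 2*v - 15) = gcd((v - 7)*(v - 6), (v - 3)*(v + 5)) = 1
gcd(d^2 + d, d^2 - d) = d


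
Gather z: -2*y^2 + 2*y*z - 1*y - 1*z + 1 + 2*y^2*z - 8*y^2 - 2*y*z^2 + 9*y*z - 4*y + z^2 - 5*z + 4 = -10*y^2 - 5*y + z^2*(1 - 2*y) + z*(2*y^2 + 11*y - 6) + 5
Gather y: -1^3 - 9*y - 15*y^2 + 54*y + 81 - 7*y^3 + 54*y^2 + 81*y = -7*y^3 + 39*y^2 + 126*y + 80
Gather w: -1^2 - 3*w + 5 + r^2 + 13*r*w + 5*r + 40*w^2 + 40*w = r^2 + 5*r + 40*w^2 + w*(13*r + 37) + 4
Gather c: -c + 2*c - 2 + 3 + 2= c + 3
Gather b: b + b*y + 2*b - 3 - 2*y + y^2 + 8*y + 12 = b*(y + 3) + y^2 + 6*y + 9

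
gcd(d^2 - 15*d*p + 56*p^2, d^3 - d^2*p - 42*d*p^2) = -d + 7*p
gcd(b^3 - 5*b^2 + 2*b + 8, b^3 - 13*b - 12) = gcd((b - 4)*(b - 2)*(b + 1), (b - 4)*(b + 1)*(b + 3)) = b^2 - 3*b - 4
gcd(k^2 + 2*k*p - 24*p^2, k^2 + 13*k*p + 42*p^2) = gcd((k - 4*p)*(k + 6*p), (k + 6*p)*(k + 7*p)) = k + 6*p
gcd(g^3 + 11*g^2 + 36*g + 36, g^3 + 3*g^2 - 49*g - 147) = g + 3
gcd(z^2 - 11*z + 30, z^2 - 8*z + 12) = z - 6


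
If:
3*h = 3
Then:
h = 1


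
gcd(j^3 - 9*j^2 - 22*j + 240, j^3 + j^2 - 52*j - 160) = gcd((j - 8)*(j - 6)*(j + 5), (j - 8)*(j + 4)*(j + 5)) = j^2 - 3*j - 40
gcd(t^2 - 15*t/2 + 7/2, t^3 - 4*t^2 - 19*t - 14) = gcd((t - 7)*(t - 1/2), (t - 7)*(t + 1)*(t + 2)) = t - 7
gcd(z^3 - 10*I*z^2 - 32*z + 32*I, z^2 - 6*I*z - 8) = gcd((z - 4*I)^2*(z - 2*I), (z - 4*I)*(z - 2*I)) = z^2 - 6*I*z - 8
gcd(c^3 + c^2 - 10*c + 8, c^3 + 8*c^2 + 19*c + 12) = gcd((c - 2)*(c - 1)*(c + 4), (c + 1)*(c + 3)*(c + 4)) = c + 4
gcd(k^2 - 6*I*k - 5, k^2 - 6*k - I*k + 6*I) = k - I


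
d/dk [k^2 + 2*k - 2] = 2*k + 2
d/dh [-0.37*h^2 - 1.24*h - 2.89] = -0.74*h - 1.24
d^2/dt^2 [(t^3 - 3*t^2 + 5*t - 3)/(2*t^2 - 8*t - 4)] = (11*t^3 - 3*t^2 + 78*t - 106)/(t^6 - 12*t^5 + 42*t^4 - 16*t^3 - 84*t^2 - 48*t - 8)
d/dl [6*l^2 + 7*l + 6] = 12*l + 7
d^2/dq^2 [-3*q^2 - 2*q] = -6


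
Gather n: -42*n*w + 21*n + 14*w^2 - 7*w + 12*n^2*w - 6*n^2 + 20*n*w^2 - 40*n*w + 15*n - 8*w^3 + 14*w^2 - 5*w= n^2*(12*w - 6) + n*(20*w^2 - 82*w + 36) - 8*w^3 + 28*w^2 - 12*w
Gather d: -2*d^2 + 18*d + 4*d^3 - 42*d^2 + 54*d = 4*d^3 - 44*d^2 + 72*d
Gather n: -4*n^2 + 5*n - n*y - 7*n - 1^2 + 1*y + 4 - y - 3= -4*n^2 + n*(-y - 2)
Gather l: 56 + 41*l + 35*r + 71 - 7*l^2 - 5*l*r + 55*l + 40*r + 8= -7*l^2 + l*(96 - 5*r) + 75*r + 135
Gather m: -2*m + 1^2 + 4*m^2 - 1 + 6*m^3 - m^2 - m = 6*m^3 + 3*m^2 - 3*m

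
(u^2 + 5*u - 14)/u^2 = 1 + 5/u - 14/u^2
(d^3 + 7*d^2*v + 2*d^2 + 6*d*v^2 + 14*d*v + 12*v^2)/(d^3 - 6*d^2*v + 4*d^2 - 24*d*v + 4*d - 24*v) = (-d^2 - 7*d*v - 6*v^2)/(-d^2 + 6*d*v - 2*d + 12*v)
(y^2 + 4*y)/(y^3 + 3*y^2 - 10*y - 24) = y/(y^2 - y - 6)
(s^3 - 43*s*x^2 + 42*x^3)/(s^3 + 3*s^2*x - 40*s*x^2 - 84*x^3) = (s - x)/(s + 2*x)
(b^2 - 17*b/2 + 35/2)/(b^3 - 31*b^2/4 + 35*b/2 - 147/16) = 8*(b - 5)/(8*b^2 - 34*b + 21)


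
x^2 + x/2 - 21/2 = (x - 3)*(x + 7/2)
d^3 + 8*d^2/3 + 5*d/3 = d*(d + 1)*(d + 5/3)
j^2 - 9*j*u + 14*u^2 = (j - 7*u)*(j - 2*u)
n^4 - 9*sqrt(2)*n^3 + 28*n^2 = n^2*(n - 7*sqrt(2))*(n - 2*sqrt(2))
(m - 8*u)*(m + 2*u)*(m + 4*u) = m^3 - 2*m^2*u - 40*m*u^2 - 64*u^3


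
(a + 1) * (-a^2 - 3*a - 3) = -a^3 - 4*a^2 - 6*a - 3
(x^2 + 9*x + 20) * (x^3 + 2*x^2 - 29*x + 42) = x^5 + 11*x^4 + 9*x^3 - 179*x^2 - 202*x + 840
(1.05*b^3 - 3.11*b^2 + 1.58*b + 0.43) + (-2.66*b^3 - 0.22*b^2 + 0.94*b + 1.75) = -1.61*b^3 - 3.33*b^2 + 2.52*b + 2.18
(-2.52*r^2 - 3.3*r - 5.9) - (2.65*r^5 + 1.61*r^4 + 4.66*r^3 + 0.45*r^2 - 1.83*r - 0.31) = -2.65*r^5 - 1.61*r^4 - 4.66*r^3 - 2.97*r^2 - 1.47*r - 5.59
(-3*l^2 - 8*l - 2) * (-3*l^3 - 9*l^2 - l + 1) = 9*l^5 + 51*l^4 + 81*l^3 + 23*l^2 - 6*l - 2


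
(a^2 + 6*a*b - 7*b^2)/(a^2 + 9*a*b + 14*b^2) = (a - b)/(a + 2*b)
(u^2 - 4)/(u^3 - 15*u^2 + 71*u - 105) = (u^2 - 4)/(u^3 - 15*u^2 + 71*u - 105)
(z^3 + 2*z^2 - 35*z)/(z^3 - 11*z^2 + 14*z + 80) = z*(z + 7)/(z^2 - 6*z - 16)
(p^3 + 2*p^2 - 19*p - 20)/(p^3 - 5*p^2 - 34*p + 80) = (p^2 - 3*p - 4)/(p^2 - 10*p + 16)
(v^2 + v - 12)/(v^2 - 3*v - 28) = (v - 3)/(v - 7)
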